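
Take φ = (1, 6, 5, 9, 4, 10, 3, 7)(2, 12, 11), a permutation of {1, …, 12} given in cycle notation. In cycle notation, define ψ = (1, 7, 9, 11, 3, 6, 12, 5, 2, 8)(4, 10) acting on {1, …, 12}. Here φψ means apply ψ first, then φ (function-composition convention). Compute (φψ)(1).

(φψ)(1) = φ(ψ(1)). ψ(1) = 7, then φ(7) = 1. So (φψ)(1) = 1.

1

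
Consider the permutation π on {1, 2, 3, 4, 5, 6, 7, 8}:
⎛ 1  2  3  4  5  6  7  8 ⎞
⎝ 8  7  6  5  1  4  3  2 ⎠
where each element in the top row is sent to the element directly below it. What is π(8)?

2

The entry below 8 in the array is 2, so π(8) = 2.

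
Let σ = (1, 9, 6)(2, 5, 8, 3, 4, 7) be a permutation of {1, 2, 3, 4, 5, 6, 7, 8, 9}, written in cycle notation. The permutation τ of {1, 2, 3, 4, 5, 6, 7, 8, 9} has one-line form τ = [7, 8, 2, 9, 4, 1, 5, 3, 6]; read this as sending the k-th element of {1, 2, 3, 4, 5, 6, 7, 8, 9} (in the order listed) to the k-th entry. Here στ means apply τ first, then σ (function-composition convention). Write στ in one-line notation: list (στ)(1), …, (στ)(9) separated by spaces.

(στ)(x) = σ(τ(x)). Computing each image: σ(τ(1)) = σ(7) = 2, σ(τ(2)) = σ(8) = 3, σ(τ(3)) = σ(2) = 5, σ(τ(4)) = σ(9) = 6, σ(τ(5)) = σ(4) = 7, σ(τ(6)) = σ(1) = 9, σ(τ(7)) = σ(5) = 8, σ(τ(8)) = σ(3) = 4, σ(τ(9)) = σ(6) = 1.
Hence στ = [2 3 5 6 7 9 8 4 1].

2 3 5 6 7 9 8 4 1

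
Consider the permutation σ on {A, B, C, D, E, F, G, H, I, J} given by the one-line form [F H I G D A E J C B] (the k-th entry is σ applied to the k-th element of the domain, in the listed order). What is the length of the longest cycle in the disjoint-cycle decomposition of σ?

Decomposing into disjoint cycles gives (A F)(B H J)(C I)(D G E); the longest has length 3.

3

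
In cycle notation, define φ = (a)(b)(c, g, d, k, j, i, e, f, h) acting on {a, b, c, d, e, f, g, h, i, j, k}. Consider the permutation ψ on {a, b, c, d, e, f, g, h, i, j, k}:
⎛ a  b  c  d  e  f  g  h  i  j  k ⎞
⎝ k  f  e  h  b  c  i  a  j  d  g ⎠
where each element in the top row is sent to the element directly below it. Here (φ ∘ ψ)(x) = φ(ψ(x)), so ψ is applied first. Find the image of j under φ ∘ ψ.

ψ(j) = d, then φ(d) = k; composing gives (φ ∘ ψ)(j) = k.

k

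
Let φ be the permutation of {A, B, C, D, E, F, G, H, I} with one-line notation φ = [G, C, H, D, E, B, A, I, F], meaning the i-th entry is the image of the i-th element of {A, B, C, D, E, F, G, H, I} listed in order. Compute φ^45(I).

Tracing I → F → … returns to I after 5 steps, so I lies in a 5-cycle (B C H I F).
On a 5-cycle, φ^5 is the identity, so φ^45 = φ^0 there (45 ≡ 0 mod 5).
So φ^45(I) = I.

I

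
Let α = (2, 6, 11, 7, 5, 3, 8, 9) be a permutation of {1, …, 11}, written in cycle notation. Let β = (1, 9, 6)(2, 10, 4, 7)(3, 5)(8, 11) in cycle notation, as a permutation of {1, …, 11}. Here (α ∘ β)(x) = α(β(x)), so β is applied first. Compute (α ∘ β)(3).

3

First apply β: β(3) = 5, then α(5) = 3. Thus (α ∘ β)(3) = 3.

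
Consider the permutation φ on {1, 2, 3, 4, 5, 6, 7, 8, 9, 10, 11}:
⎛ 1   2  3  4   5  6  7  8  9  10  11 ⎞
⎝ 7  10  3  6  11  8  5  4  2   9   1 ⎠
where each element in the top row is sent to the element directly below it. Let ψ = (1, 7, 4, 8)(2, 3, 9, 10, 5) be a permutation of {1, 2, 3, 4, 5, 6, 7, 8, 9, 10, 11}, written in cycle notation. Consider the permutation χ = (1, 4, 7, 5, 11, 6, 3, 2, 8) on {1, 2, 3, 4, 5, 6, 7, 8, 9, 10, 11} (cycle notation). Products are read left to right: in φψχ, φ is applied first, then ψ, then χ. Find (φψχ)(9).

(φψχ)(9) = χ(ψ(φ(9))). φ(9) = 2, then ψ(2) = 3, then χ(3) = 2, so the result is 2.

2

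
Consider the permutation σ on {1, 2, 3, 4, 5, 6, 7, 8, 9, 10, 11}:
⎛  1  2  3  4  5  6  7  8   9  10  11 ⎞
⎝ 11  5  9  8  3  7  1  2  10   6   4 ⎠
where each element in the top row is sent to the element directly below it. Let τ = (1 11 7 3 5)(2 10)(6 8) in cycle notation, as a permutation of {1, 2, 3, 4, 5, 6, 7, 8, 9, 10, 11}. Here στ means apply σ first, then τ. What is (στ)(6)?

3

First apply σ: σ(6) = 7, then τ(7) = 3. Thus (στ)(6) = 3.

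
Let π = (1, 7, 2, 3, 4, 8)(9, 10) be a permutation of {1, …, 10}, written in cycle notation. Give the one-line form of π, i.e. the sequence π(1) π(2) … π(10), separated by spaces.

7 3 4 8 5 6 2 1 10 9

Reading each image from the cycles: 1→7, 2→3, 3→4, 4→8, 5→5, 6→6, 7→2, 8→1, 9→10, 10→9.
Listing these in domain order gives 7 3 4 8 5 6 2 1 10 9.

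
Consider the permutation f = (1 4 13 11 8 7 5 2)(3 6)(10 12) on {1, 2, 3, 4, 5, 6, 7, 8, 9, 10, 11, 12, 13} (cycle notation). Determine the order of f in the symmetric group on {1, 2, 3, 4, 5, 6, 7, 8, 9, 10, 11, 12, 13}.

The cycle type of f is (8, 2, 2, 1).
Since disjoint cycles commute, ord(f) = lcm(8, 2, 2) = 8.

8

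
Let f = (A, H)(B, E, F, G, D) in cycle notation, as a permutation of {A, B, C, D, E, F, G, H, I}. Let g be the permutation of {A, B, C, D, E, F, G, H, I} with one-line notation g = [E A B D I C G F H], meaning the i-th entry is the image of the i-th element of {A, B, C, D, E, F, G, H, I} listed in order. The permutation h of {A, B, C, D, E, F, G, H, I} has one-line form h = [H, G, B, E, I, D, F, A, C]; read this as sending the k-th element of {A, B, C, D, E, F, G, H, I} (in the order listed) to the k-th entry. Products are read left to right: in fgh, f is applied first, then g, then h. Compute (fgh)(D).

(fgh)(D) = h(g(f(D))). f(D) = B, then g(B) = A, then h(A) = H, so the result is H.

H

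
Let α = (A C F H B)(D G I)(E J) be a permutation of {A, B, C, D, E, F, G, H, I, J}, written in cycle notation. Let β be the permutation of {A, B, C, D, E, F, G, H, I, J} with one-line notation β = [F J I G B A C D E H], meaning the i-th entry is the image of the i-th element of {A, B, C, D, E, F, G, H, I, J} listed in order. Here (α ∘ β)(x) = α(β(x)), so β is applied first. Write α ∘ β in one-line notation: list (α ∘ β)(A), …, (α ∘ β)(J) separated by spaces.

H E D I A C F G J B

For each element, apply β then α: A → F → H; B → J → E; C → I → D; D → G → I; E → B → A; F → A → C; G → C → F; H → D → G; I → E → J; J → H → B.
So α ∘ β in one-line form is H E D I A C F G J B.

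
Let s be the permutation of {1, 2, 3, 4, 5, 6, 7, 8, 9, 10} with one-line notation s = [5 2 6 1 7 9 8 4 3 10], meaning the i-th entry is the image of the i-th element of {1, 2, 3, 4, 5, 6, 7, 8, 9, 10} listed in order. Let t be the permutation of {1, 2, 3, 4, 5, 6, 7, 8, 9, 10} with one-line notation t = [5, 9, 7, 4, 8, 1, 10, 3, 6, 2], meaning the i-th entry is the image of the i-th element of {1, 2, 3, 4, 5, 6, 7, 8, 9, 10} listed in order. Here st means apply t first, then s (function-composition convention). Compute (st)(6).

5

(st)(6) = s(t(6)). t(6) = 1, then s(1) = 5. So (st)(6) = 5.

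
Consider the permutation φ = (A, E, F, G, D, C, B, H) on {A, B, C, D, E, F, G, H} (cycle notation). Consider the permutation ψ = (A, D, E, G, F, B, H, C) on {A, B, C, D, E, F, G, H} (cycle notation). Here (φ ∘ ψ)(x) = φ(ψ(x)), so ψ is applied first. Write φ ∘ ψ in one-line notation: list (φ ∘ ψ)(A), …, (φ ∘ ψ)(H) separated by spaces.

C A E F D H G B

(φ ∘ ψ)(x) = φ(ψ(x)). Computing each image: φ(ψ(A)) = φ(D) = C, φ(ψ(B)) = φ(H) = A, φ(ψ(C)) = φ(A) = E, φ(ψ(D)) = φ(E) = F, φ(ψ(E)) = φ(G) = D, φ(ψ(F)) = φ(B) = H, φ(ψ(G)) = φ(F) = G, φ(ψ(H)) = φ(C) = B.
Hence φ ∘ ψ = [C A E F D H G B].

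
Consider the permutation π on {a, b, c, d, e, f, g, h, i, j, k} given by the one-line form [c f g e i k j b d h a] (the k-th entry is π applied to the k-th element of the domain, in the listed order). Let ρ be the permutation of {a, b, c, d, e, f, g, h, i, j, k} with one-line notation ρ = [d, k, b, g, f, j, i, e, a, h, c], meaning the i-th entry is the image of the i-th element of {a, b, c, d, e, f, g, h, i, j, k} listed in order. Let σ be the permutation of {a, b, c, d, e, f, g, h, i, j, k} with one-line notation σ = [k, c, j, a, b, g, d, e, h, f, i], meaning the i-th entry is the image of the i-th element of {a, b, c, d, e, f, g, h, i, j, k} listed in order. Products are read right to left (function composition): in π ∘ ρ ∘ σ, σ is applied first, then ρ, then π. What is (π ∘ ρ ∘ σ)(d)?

e

Chase d: σ(d) = a; ρ(a) = d; π(d) = e. Hence (π ∘ ρ ∘ σ)(d) = e.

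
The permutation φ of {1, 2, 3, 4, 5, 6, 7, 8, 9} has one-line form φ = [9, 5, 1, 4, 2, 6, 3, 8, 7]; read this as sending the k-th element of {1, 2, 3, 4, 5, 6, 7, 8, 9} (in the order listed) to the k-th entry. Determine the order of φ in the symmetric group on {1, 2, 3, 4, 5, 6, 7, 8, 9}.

4

Decomposing into disjoint cycles gives cycle lengths 4, 2, 1, 1, 1.
Since disjoint cycles commute, ord(φ) = lcm(4, 2) = 4.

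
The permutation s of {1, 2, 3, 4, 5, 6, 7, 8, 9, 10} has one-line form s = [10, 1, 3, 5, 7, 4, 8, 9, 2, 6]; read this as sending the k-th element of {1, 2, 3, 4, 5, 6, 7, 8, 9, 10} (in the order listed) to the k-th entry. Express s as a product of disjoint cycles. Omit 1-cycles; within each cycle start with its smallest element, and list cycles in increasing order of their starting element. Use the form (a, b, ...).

(1, 10, 6, 4, 5, 7, 8, 9, 2)

From 1: 1 → 10 → 6 → 4 → 5 → 7 → 8 → 9 → 2 → 1, closing the cycle (1, 10, 6, 4, 5, 7, 8, 9, 2).
Repeating from the next unused element and collecting all non-trivial cycles gives (1, 10, 6, 4, 5, 7, 8, 9, 2).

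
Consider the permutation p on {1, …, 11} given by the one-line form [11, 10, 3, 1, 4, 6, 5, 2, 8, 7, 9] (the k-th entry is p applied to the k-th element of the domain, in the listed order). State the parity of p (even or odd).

In disjoint-cycle form the cycle lengths are 9, 1, 1.
A cycle of length ℓ contributes ℓ−1 transpositions, so p is a product of 8 transpositions — even.

even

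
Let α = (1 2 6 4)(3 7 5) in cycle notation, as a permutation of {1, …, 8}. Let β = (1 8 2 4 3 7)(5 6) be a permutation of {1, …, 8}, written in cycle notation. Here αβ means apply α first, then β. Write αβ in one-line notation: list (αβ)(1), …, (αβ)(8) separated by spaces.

4 5 1 8 7 3 6 2

Chase each element through α then β: 1 → 2 → 4; 2 → 6 → 5; 3 → 7 → 1; 4 → 1 → 8; 5 → 3 → 7; 6 → 4 → 3; 7 → 5 → 6; 8 → 8 → 2.
So αβ in one-line form is 4 5 1 8 7 3 6 2.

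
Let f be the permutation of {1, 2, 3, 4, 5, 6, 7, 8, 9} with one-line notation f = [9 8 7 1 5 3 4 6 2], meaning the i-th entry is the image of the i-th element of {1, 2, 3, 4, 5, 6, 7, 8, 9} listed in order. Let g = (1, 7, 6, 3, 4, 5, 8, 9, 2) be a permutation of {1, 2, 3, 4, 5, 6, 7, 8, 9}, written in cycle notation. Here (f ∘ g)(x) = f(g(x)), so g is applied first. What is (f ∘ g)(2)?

9

g(2) = 1, then f(1) = 9; composing gives (f ∘ g)(2) = 9.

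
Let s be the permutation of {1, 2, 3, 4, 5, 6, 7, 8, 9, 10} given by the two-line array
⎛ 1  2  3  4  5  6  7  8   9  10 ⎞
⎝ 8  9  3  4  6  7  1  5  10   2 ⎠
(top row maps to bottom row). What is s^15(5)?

5

Tracing 5 → 6 → … returns to 5 after 5 steps, so 5 lies in a 5-cycle (1, 8, 5, 6, 7).
Powers repeat with period 5 on this cycle, and 15 mod 5 = 0, so s^15(5) = s^0(5).
So s^15(5) = 5.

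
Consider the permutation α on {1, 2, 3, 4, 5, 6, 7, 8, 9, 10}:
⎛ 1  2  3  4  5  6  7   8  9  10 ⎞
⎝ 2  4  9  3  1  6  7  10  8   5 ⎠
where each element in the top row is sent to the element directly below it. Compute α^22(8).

Tracing 8 → 10 → … returns to 8 after 8 steps, so 8 lies in an 8-cycle (1, 2, 4, 3, 9, 8, 10, 5).
On an 8-cycle, α^8 is the identity, so α^22 = α^6 there (22 ≡ 6 mod 8).
Stepping 6 places around the cycle: 8 → 10 → 5 → 1 → 2 → 4 → 3.

3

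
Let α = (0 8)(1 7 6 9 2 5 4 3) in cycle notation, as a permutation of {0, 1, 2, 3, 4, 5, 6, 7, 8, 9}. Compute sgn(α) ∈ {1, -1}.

1

The cycle lengths are 8, 2.
A cycle is odd iff its length is even; α has 2 even-length cycles, so sgn(α) = (−1)^2 and α is even.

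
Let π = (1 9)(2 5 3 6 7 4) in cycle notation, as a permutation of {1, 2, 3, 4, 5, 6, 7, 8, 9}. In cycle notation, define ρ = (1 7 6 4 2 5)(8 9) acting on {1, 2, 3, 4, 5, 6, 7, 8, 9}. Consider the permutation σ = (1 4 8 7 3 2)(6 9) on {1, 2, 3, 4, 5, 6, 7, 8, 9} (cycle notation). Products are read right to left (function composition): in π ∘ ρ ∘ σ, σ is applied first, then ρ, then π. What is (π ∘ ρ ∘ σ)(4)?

1

(π ∘ ρ ∘ σ)(4) = π(ρ(σ(4))). σ(4) = 8, then ρ(8) = 9, then π(9) = 1, so the result is 1.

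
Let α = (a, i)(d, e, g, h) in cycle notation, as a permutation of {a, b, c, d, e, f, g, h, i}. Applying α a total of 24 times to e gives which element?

e lies in the 4-cycle (d, e, g, h).
Powers repeat with period 4 on this cycle, and 24 mod 4 = 0, so α^24(e) = α^0(e).
So α^24(e) = e.

e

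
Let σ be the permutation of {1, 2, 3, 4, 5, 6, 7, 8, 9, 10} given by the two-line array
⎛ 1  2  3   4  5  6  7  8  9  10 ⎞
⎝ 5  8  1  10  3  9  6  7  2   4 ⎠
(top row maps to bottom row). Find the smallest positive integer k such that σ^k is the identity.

Decomposing into disjoint cycles gives cycle lengths 5, 3, 2.
The order of σ is the least common multiple of its cycle lengths: lcm(5, 3, 2) = 30.

30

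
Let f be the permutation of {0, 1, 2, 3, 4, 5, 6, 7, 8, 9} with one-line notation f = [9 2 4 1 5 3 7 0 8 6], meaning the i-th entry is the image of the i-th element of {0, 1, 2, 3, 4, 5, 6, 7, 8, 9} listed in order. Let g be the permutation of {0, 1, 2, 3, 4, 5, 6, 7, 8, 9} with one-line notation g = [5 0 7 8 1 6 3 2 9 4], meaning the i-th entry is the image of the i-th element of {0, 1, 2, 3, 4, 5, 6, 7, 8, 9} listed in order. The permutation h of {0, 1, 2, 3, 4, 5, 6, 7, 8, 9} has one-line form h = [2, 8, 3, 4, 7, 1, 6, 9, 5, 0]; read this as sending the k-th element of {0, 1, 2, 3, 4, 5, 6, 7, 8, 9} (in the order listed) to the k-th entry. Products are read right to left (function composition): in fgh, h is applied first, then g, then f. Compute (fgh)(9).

Apply the permutations in order: h(9) = 0, then g(0) = 5, then f(5) = 3. So (fgh)(9) = 3.

3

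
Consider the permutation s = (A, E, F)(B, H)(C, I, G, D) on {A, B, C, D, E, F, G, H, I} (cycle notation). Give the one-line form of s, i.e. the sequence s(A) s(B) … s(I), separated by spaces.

E H I C F A D B G

Image by image: A→E, B→H, C→I, D→C, E→F, F→A, G→D, H→B, I→G.
So the one-line form is E H I C F A D B G.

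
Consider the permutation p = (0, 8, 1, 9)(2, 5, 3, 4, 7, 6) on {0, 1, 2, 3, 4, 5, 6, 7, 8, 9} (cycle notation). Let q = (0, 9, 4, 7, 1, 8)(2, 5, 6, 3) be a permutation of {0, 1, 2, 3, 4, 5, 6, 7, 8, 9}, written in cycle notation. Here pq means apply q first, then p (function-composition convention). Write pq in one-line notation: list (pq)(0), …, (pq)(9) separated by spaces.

Chase each element through q then p: 0 → 9 → 0; 1 → 8 → 1; 2 → 5 → 3; 3 → 2 → 5; 4 → 7 → 6; 5 → 6 → 2; 6 → 3 → 4; 7 → 1 → 9; 8 → 0 → 8; 9 → 4 → 7.
Collecting the images, pq = [0 1 3 5 6 2 4 9 8 7].

0 1 3 5 6 2 4 9 8 7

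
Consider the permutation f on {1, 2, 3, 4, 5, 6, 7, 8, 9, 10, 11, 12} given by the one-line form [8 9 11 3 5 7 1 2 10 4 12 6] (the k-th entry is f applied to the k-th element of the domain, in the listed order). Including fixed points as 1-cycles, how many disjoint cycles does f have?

The cycle decomposition is (1 8 2 9 10 4 3 11 12 6 7)(5), which has 2 cycles (counting 1-cycles).

2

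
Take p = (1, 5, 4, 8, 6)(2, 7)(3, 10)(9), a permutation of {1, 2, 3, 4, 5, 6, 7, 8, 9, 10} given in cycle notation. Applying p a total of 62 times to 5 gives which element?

8

5 lies in the 5-cycle (1, 5, 4, 8, 6).
On a 5-cycle, p^5 is the identity, so p^62 = p^2 there (62 ≡ 2 mod 5).
Stepping 2 places around the cycle: 5 → 4 → 8.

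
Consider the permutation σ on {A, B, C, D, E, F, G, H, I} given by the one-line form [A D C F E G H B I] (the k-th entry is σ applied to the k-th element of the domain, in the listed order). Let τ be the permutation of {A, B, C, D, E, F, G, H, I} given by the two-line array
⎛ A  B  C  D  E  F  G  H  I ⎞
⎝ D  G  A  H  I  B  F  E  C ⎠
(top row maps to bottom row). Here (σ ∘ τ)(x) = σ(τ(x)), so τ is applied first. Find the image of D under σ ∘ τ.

τ(D) = H, then σ(H) = B; composing gives (σ ∘ τ)(D) = B.

B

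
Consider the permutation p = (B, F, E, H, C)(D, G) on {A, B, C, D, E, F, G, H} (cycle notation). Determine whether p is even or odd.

The cycle lengths are 5, 2, 1.
A cycle of length ℓ contributes ℓ−1 transpositions, so p is a product of 4 + 1 = 5 transpositions — odd.

odd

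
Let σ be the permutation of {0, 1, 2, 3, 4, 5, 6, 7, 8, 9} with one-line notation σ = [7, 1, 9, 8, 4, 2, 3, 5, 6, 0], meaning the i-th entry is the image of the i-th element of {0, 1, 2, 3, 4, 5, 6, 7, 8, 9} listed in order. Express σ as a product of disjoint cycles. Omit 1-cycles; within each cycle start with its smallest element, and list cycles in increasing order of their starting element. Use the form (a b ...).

Iterating σ from 0 gives 0 → 7 → 5 → 2 → 9 → 0; that is the 5-cycle (0 7 5 2 9).
Continuing from each remaining unvisited element yields (0 7 5 2 9)(3 8 6).

(0 7 5 2 9)(3 8 6)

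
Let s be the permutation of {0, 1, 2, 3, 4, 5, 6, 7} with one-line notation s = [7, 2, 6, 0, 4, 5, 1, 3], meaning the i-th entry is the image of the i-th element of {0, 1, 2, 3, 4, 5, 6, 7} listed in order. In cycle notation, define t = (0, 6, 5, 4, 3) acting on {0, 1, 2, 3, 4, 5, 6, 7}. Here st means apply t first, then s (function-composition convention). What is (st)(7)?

3

First apply t: t(7) = 7, then s(7) = 3. Thus (st)(7) = 3.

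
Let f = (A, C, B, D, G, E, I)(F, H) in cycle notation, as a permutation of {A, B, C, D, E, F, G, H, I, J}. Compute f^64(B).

B lies in the 7-cycle (A, C, B, D, G, E, I).
Since the cycle has length 7, f^64 acts on it the same as f^1 (64 mod 7 = 1).
Advancing 1 step from B: B → D.

D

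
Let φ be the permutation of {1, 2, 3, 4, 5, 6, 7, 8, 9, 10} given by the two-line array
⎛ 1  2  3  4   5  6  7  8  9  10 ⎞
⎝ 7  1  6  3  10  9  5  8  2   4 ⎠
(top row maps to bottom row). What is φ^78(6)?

10

Tracing 6 → 9 → … returns to 6 after 9 steps, so 6 lies in a 9-cycle (1, 7, 5, 10, 4, 3, 6, 9, 2).
On a 9-cycle, φ^9 is the identity, so φ^78 = φ^6 there (78 ≡ 6 mod 9).
Advancing 6 steps from 6: 6 → 9 → 2 → 1 → 7 → 5 → 10.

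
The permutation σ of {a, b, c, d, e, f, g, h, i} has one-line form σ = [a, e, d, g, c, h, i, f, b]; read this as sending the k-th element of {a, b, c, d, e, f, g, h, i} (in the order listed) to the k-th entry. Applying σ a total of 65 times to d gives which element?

Tracing d → g → … returns to d after 6 steps, so d lies in a 6-cycle (b, e, c, d, g, i).
Since the cycle has length 6, σ^65 acts on it the same as σ^5 (65 mod 6 = 5).
Advancing 5 steps from d: d → g → i → b → e → c.

c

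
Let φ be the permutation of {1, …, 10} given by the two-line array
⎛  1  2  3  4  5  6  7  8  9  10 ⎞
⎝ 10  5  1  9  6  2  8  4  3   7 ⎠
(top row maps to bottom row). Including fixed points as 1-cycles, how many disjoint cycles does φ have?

2

The cycle decomposition is (1, 10, 7, 8, 4, 9, 3)(2, 5, 6), which has 2 cycles (counting 1-cycles).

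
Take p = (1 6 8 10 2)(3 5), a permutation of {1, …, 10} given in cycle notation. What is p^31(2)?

2 lies in the 5-cycle (1 6 8 10 2).
Since the cycle has length 5, p^31 acts on it the same as p^1 (31 mod 5 = 1).
Advancing 1 step from 2: 2 → 1.

1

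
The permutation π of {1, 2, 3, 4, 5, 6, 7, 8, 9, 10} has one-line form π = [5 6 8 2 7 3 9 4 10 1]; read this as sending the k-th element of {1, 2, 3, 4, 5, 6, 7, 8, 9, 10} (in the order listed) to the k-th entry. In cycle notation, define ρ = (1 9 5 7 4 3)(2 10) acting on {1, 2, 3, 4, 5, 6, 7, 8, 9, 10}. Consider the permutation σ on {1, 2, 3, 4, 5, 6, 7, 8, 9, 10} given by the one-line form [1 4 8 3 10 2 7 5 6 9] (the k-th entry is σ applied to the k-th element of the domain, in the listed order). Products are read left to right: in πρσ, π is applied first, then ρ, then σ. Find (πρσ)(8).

Apply the permutations in order: π(8) = 4, then ρ(4) = 3, then σ(3) = 8. So (πρσ)(8) = 8.

8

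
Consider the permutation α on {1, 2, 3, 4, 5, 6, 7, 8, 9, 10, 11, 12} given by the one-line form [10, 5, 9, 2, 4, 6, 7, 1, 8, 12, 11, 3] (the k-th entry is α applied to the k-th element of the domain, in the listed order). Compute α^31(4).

Tracing 4 → 2 → … returns to 4 after 3 steps, so 4 lies in a 3-cycle (2, 5, 4).
Powers repeat with period 3 on this cycle, and 31 mod 3 = 1, so α^31(4) = α^1(4).
Stepping 1 place around the cycle: 4 → 2.

2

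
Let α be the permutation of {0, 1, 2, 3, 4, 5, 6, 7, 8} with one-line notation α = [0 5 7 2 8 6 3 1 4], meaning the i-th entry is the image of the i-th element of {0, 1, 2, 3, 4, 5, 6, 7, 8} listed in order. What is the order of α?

Writing α as disjoint cycles, the cycle lengths are 6, 2, 1.
The order is lcm(6, 2) = 6.

6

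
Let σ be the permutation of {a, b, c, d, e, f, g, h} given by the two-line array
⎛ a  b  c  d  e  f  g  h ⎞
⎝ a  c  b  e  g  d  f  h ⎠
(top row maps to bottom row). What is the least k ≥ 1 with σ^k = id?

4

Decomposing into disjoint cycles gives cycle lengths 4, 2, 1, 1.
The order of σ is the least common multiple of its cycle lengths: lcm(4, 2) = 4.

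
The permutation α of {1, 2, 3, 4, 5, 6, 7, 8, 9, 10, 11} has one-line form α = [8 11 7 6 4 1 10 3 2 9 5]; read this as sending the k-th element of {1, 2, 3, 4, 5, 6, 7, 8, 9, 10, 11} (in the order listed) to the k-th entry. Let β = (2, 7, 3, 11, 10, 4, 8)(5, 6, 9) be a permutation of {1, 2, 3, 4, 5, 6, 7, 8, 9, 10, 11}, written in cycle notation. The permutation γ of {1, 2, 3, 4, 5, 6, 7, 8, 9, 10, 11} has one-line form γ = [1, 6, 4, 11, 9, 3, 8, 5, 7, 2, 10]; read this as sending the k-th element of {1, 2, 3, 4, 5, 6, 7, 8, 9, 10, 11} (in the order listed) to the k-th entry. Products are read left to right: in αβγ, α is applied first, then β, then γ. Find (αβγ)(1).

6

(αβγ)(1) = γ(β(α(1))). α(1) = 8, then β(8) = 2, then γ(2) = 6, so the result is 6.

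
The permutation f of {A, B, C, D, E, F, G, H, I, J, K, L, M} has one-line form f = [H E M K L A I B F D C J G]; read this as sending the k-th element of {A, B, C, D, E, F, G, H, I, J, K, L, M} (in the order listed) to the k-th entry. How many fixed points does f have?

No element satisfies f(x) = x, so there are 0 fixed points.

0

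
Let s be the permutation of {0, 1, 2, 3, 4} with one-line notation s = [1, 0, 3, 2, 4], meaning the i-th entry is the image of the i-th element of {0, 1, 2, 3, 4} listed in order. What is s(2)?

3

2 is element number 3 of the domain, and entry number 3 of the one-line form is 3, so s(2) = 3.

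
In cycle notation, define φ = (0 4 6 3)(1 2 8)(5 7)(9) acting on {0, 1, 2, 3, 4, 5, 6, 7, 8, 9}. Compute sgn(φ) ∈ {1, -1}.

1

The cycle lengths are 4, 3, 2, 1.
A cycle is odd iff its length is even; φ has 2 even-length cycles, so sgn(φ) = (−1)^2 and φ is even.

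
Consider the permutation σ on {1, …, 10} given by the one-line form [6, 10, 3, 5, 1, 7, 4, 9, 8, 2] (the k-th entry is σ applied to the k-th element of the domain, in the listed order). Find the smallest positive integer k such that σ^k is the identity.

The disjoint-cycle form of σ has cycle lengths 5, 2, 2, 1.
Since disjoint cycles commute, ord(σ) = lcm(5, 2, 2) = 10.

10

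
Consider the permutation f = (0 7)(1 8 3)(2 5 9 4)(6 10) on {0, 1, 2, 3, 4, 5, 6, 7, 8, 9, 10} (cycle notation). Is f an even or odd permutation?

odd

The cycle lengths are 4, 3, 2, 2.
A cycle is odd iff its length is even; f has 3 even-length cycles, so sgn(f) = (−1)^3 and f is odd.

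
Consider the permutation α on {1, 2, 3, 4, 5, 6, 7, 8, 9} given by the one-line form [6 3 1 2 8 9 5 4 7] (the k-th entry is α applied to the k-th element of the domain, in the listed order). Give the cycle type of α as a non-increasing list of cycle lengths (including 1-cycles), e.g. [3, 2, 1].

[9]

The disjoint cycles are (1, 6, 9, 7, 5, 8, 4, 2, 3), with lengths 9 in non-increasing order.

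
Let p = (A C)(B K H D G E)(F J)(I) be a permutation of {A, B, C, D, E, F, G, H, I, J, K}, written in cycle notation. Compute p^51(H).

E

H lies in the 6-cycle (B K H D G E).
Since the cycle has length 6, p^51 acts on it the same as p^3 (51 mod 6 = 3).
Advancing 3 steps from H: H → D → G → E.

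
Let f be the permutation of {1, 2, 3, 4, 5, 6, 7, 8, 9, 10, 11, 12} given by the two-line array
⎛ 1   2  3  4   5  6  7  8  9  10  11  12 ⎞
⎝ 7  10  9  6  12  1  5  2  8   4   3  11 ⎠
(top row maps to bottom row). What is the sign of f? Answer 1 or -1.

In disjoint-cycle form the cycle lengths are 12.
A cycle is odd iff its length is even; f has 1 even-length cycle, so sgn(f) = (−1)^1 and f is odd.

-1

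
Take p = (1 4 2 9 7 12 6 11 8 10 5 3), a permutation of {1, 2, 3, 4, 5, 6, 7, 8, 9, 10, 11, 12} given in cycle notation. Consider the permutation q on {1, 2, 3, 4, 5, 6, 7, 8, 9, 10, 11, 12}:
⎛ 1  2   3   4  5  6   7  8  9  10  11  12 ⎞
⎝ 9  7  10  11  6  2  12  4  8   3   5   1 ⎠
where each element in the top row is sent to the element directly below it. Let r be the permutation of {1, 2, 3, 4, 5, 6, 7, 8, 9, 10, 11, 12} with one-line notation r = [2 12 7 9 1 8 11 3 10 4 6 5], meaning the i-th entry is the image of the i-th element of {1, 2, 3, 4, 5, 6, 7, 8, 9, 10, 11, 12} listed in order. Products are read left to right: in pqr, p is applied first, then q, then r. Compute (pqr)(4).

Apply the permutations in order: p(4) = 2, then q(2) = 7, then r(7) = 11. So (pqr)(4) = 11.

11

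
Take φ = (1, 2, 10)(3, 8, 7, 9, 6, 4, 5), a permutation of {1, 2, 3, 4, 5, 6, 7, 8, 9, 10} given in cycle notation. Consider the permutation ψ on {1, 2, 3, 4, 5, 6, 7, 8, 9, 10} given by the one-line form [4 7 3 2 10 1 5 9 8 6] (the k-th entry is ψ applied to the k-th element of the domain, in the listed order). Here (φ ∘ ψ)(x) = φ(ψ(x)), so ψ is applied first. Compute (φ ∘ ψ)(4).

ψ(4) = 2, then φ(2) = 10; composing gives (φ ∘ ψ)(4) = 10.

10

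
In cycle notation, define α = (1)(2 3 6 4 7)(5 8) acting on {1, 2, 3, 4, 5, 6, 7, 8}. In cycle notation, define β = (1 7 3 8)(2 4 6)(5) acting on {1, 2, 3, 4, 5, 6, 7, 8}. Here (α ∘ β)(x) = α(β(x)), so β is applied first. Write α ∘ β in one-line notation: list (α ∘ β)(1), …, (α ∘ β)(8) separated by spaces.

2 7 5 4 8 3 6 1

For each element, apply β then α: 1 → 7 → 2; 2 → 4 → 7; 3 → 8 → 5; 4 → 6 → 4; 5 → 5 → 8; 6 → 2 → 3; 7 → 3 → 6; 8 → 1 → 1.
So α ∘ β in one-line form is 2 7 5 4 8 3 6 1.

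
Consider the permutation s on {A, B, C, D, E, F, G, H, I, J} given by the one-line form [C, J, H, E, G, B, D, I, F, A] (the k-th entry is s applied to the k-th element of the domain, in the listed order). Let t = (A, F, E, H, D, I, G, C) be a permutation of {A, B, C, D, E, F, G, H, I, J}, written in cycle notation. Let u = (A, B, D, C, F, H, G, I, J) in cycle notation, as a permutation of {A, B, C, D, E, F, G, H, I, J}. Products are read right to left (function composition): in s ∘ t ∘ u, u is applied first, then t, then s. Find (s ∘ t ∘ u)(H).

H

(s ∘ t ∘ u)(H) = s(t(u(H))). u(H) = G, then t(G) = C, then s(C) = H, so the result is H.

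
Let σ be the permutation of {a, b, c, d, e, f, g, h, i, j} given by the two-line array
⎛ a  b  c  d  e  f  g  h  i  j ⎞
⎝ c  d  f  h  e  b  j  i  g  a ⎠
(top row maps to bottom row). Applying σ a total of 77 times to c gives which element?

Tracing c → f → … returns to c after 9 steps, so c lies in a 9-cycle (a, c, f, b, d, h, i, g, j).
Since the cycle has length 9, σ^77 acts on it the same as σ^5 (77 mod 9 = 5).
Advancing 5 steps from c: c → f → b → d → h → i.

i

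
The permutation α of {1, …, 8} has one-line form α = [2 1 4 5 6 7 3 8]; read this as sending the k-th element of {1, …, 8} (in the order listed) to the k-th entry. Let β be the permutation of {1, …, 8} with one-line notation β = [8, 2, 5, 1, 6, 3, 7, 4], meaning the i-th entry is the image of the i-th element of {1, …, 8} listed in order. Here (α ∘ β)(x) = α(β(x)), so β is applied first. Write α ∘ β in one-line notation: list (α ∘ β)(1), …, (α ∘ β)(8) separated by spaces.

8 1 6 2 7 4 3 5

(α ∘ β)(x) = α(β(x)). Computing each image: α(β(1)) = α(8) = 8, α(β(2)) = α(2) = 1, α(β(3)) = α(5) = 6, α(β(4)) = α(1) = 2, α(β(5)) = α(6) = 7, α(β(6)) = α(3) = 4, α(β(7)) = α(7) = 3, α(β(8)) = α(4) = 5.
Hence α ∘ β = [8 1 6 2 7 4 3 5].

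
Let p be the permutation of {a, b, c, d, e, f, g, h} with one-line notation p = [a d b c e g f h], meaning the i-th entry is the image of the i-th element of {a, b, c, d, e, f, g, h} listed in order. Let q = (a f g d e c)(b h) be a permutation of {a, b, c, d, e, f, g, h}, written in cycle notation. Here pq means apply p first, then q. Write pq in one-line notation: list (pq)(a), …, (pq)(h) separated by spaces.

(pq)(x) = q(p(x)). Computing each image: q(p(a)) = q(a) = f, q(p(b)) = q(d) = e, q(p(c)) = q(b) = h, q(p(d)) = q(c) = a, q(p(e)) = q(e) = c, q(p(f)) = q(g) = d, q(p(g)) = q(f) = g, q(p(h)) = q(h) = b.
Hence pq = [f e h a c d g b].

f e h a c d g b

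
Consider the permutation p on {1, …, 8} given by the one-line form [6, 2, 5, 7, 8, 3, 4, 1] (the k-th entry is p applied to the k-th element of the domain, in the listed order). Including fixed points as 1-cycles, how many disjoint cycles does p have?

3

The cycle decomposition is (1, 6, 3, 5, 8)(2)(4, 7), which has 3 cycles (counting 1-cycles).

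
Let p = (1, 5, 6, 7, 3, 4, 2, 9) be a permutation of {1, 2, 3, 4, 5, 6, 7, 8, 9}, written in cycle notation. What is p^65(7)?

7 lies in the 8-cycle (1, 5, 6, 7, 3, 4, 2, 9).
On an 8-cycle, p^8 is the identity, so p^65 = p^1 there (65 ≡ 1 mod 8).
Stepping 1 place around the cycle: 7 → 3.

3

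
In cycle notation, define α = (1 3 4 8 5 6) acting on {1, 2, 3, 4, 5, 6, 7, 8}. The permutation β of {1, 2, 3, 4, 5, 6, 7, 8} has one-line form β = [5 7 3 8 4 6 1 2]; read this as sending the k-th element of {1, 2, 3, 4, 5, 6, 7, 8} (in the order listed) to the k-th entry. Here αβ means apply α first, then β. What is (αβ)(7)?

1

(αβ)(7) = β(α(7)). α(7) = 7, then β(7) = 1. So (αβ)(7) = 1.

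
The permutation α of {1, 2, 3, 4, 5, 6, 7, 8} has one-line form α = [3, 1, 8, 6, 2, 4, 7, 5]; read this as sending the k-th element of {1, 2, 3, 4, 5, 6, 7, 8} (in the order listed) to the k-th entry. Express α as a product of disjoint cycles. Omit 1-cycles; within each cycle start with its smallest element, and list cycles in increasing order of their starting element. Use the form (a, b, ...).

(1, 3, 8, 5, 2)(4, 6)

From 1: 1 → 3 → 8 → 5 → 2 → 1, closing the cycle (1, 3, 8, 5, 2).
Continuing from each remaining unvisited element yields (1, 3, 8, 5, 2)(4, 6).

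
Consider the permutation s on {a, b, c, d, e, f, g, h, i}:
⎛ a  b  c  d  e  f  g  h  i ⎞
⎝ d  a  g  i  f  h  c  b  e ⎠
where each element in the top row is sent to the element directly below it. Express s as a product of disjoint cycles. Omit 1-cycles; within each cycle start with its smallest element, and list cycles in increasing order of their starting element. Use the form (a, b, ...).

(a, d, i, e, f, h, b)(c, g)

From a: a → d → i → e → f → h → b → a, closing the cycle (a, d, i, e, f, h, b).
Repeating from the next unused element and collecting all non-trivial cycles gives (a, d, i, e, f, h, b)(c, g).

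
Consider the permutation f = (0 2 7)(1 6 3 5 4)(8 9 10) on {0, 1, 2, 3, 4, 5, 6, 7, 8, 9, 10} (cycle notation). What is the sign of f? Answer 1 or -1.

The cycle lengths are 5, 3, 3.
A cycle is odd iff its length is even; f has 0 even-length cycles, so sgn(f) = (−1)^0 and f is even.

1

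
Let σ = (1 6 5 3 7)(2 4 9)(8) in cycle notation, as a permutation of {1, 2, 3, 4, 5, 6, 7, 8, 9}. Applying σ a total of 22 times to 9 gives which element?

9 lies in the 3-cycle (2 4 9).
Powers repeat with period 3 on this cycle, and 22 mod 3 = 1, so σ^22(9) = σ^1(9).
Advancing 1 step from 9: 9 → 2.

2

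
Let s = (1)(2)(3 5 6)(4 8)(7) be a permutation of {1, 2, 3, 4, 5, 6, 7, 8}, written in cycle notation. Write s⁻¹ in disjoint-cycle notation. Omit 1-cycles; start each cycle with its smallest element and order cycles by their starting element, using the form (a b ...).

(3 6 5)(4 8)

The inverse reverses each cycle.
Reversing each cycle of s and rotating so the smallest element leads gives (3 6 5)(4 8).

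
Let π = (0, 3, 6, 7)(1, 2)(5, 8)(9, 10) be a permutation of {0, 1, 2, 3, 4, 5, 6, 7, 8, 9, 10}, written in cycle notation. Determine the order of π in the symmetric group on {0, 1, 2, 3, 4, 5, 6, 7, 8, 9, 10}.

4

The disjoint cycles have lengths 4, 2, 2, 2, 1.
Since disjoint cycles commute, ord(π) = lcm(4, 2, 2, 2) = 4.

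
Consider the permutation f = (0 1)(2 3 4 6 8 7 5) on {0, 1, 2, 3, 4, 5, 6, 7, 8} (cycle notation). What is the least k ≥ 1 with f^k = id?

14

The disjoint cycles have lengths 7, 2.
Since disjoint cycles commute, ord(f) = lcm(7, 2) = 14.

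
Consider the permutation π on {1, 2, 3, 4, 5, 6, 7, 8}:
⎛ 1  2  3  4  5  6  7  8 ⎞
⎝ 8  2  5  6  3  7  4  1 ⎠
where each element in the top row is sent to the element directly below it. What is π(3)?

5

The entry below 3 in the array is 5, so π(3) = 5.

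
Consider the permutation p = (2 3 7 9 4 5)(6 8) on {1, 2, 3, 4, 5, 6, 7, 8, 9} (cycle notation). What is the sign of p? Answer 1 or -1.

1

The cycle lengths are 6, 2, 1.
A cycle of length ℓ contributes ℓ−1 transpositions, so p is a product of 5 + 1 = 6 transpositions — even.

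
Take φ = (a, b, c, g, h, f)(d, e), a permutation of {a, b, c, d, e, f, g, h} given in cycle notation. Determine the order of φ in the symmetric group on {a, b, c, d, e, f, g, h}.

The disjoint cycles have lengths 6, 2.
The order of φ is the least common multiple of its cycle lengths: lcm(6, 2) = 6.

6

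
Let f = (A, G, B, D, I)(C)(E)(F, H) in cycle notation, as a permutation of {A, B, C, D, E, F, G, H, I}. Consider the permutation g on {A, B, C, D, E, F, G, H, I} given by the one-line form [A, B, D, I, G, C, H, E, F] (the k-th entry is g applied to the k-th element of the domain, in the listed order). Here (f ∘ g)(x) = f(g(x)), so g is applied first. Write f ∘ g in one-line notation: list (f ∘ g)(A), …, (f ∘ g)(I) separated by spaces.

G D I A B C F E H

Chase each element through g then f: A → A → G; B → B → D; C → D → I; D → I → A; E → G → B; F → C → C; G → H → F; H → E → E; I → F → H.
Collecting the images, f ∘ g = [G D I A B C F E H].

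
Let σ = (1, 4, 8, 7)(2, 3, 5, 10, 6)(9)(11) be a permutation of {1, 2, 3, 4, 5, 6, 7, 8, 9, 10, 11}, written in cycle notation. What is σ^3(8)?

4

8 lies in the 4-cycle (1, 4, 8, 7).
Advancing 3 steps from 8: 8 → 7 → 1 → 4.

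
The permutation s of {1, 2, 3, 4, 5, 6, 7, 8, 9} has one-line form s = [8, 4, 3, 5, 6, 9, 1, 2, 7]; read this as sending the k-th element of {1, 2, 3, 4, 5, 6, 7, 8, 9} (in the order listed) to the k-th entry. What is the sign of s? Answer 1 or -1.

In disjoint-cycle form the cycle lengths are 8, 1.
A cycle is odd iff its length is even; s has 1 even-length cycle, so sgn(s) = (−1)^1 and s is odd.

-1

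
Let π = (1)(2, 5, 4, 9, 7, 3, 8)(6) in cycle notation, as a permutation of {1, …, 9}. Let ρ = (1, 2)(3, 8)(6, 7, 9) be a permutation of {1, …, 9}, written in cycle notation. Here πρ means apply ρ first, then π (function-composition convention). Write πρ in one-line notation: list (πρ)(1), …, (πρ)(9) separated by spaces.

Chase each element through ρ then π: 1 → 2 → 5; 2 → 1 → 1; 3 → 8 → 2; 4 → 4 → 9; 5 → 5 → 4; 6 → 7 → 3; 7 → 9 → 7; 8 → 3 → 8; 9 → 6 → 6.
Collecting the images, πρ = [5 1 2 9 4 3 7 8 6].

5 1 2 9 4 3 7 8 6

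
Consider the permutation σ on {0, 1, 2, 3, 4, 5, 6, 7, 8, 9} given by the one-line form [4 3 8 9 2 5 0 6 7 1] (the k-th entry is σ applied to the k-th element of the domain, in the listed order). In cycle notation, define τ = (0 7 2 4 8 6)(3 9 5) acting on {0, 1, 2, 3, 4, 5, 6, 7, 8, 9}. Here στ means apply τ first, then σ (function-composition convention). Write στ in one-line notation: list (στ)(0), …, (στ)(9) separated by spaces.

For each element, apply τ then σ: 0 → 7 → 6; 1 → 1 → 3; 2 → 4 → 2; 3 → 9 → 1; 4 → 8 → 7; 5 → 3 → 9; 6 → 0 → 4; 7 → 2 → 8; 8 → 6 → 0; 9 → 5 → 5.
Collecting the images, στ = [6 3 2 1 7 9 4 8 0 5].

6 3 2 1 7 9 4 8 0 5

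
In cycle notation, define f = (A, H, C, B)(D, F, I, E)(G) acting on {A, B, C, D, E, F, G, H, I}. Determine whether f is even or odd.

The cycle lengths are 4, 4, 1.
A cycle is odd iff its length is even; f has 2 even-length cycles, so sgn(f) = (−1)^2 and f is even.

even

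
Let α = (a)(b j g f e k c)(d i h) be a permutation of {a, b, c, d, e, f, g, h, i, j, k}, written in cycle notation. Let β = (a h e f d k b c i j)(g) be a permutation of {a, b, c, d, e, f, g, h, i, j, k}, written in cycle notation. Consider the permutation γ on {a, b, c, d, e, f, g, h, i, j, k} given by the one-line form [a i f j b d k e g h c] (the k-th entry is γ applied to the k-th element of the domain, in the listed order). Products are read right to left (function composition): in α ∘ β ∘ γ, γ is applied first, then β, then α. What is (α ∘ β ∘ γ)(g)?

Chase g: γ(g) = k; β(k) = b; α(b) = j. Hence (α ∘ β ∘ γ)(g) = j.

j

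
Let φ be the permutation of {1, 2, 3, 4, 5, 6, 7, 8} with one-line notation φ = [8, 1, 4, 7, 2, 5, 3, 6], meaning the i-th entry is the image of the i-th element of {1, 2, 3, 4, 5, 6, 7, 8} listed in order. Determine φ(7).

3

7 is element number 7 of the domain, and entry number 7 of the one-line form is 3, so φ(7) = 3.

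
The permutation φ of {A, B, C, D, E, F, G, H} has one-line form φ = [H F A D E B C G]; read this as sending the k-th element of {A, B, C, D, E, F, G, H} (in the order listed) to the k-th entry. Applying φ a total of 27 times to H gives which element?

Tracing H → G → … returns to H after 4 steps, so H lies in a 4-cycle (A H G C).
Since the cycle has length 4, φ^27 acts on it the same as φ^3 (27 mod 4 = 3).
Advancing 3 steps from H: H → G → C → A.

A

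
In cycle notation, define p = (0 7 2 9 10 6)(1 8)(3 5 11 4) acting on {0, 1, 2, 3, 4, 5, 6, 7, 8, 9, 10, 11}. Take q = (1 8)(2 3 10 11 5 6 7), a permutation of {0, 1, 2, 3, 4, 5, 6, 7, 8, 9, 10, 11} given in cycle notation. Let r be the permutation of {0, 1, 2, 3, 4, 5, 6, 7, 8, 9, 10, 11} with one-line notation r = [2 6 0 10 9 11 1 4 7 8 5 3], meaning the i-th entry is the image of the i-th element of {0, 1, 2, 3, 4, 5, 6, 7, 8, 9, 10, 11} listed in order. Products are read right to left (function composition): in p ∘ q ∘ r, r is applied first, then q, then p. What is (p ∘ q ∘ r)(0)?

5

(p ∘ q ∘ r)(0) = p(q(r(0))). r(0) = 2, then q(2) = 3, then p(3) = 5, so the result is 5.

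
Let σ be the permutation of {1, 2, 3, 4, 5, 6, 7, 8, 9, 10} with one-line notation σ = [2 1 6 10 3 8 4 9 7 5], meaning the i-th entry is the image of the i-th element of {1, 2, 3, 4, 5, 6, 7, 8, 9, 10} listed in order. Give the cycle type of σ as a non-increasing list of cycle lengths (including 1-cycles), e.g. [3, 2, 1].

The disjoint cycles are (1 2)(3 6 8 9 7 4 10 5), with lengths 8, 2 in non-increasing order.

[8, 2]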